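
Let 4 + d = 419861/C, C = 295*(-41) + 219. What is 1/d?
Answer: -11876/467365 ≈ -0.025411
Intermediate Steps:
C = -11876 (C = -12095 + 219 = -11876)
d = -467365/11876 (d = -4 + 419861/(-11876) = -4 + 419861*(-1/11876) = -4 - 419861/11876 = -467365/11876 ≈ -39.354)
1/d = 1/(-467365/11876) = -11876/467365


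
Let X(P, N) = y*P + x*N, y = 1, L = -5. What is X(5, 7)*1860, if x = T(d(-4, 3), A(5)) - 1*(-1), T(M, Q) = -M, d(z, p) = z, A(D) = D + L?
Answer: 74400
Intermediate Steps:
A(D) = -5 + D (A(D) = D - 5 = -5 + D)
x = 5 (x = -1*(-4) - 1*(-1) = 4 + 1 = 5)
X(P, N) = P + 5*N (X(P, N) = 1*P + 5*N = P + 5*N)
X(5, 7)*1860 = (5 + 5*7)*1860 = (5 + 35)*1860 = 40*1860 = 74400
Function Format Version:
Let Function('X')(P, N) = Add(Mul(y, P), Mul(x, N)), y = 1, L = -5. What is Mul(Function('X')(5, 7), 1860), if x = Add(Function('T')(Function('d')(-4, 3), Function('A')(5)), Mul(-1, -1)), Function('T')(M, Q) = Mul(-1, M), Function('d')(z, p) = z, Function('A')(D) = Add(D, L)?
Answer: 74400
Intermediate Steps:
Function('A')(D) = Add(-5, D) (Function('A')(D) = Add(D, -5) = Add(-5, D))
x = 5 (x = Add(Mul(-1, -4), Mul(-1, -1)) = Add(4, 1) = 5)
Function('X')(P, N) = Add(P, Mul(5, N)) (Function('X')(P, N) = Add(Mul(1, P), Mul(5, N)) = Add(P, Mul(5, N)))
Mul(Function('X')(5, 7), 1860) = Mul(Add(5, Mul(5, 7)), 1860) = Mul(Add(5, 35), 1860) = Mul(40, 1860) = 74400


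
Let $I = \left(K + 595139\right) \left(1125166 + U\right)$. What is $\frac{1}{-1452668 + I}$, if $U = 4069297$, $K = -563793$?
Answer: $\frac{1}{162824184530} \approx 6.1416 \cdot 10^{-12}$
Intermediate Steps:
$I = 162825637198$ ($I = \left(-563793 + 595139\right) \left(1125166 + 4069297\right) = 31346 \cdot 5194463 = 162825637198$)
$\frac{1}{-1452668 + I} = \frac{1}{-1452668 + 162825637198} = \frac{1}{162824184530}$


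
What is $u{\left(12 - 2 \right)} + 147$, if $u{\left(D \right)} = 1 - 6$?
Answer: $142$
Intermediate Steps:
$u{\left(D \right)} = -5$ ($u{\left(D \right)} = 1 - 6 = -5$)
$u{\left(12 - 2 \right)} + 147 = -5 + 147 = 142$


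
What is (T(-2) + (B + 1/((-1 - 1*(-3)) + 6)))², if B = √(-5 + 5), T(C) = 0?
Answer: 1/64 ≈ 0.015625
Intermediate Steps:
B = 0 (B = √0 = 0)
(T(-2) + (B + 1/((-1 - 1*(-3)) + 6)))² = (0 + (0 + 1/((-1 - 1*(-3)) + 6)))² = (0 + (0 + 1/((-1 + 3) + 6)))² = (0 + (0 + 1/(2 + 6)))² = (0 + (0 + 1/8))² = (0 + (0 + ⅛))² = (0 + ⅛)² = (⅛)² = 1/64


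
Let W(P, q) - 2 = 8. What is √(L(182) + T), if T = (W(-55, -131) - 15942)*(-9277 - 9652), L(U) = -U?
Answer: √301576646 ≈ 17366.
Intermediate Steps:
W(P, q) = 10 (W(P, q) = 2 + 8 = 10)
T = 301576828 (T = (10 - 15942)*(-9277 - 9652) = -15932*(-18929) = 301576828)
√(L(182) + T) = √(-1*182 + 301576828) = √(-182 + 301576828) = √301576646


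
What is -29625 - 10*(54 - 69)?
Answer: -29475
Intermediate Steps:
-29625 - 10*(54 - 69) = -29625 - 10*(-15) = -29625 + 150 = -29475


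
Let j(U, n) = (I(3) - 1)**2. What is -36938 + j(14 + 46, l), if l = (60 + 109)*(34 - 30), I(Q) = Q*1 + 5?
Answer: -36889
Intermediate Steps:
I(Q) = 5 + Q (I(Q) = Q + 5 = 5 + Q)
l = 676 (l = 169*4 = 676)
j(U, n) = 49 (j(U, n) = ((5 + 3) - 1)**2 = (8 - 1)**2 = 7**2 = 49)
-36938 + j(14 + 46, l) = -36938 + 49 = -36889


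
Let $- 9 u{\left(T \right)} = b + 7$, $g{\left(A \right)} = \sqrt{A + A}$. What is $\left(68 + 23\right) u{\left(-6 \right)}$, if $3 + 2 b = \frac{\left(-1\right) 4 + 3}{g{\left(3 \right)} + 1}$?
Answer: $- \frac{2548}{45} + \frac{91 \sqrt{6}}{90} \approx -54.146$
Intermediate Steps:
$g{\left(A \right)} = \sqrt{2} \sqrt{A}$ ($g{\left(A \right)} = \sqrt{2 A} = \sqrt{2} \sqrt{A}$)
$b = - \frac{3}{2} - \frac{1}{2 \left(1 + \sqrt{6}\right)}$ ($b = - \frac{3}{2} + \frac{\left(\left(-1\right) 4 + 3\right) \frac{1}{\sqrt{2} \sqrt{3} + 1}}{2} = - \frac{3}{2} + \frac{\left(-4 + 3\right) \frac{1}{\sqrt{6} + 1}}{2} = - \frac{3}{2} + \frac{\left(-1\right) \frac{1}{1 + \sqrt{6}}}{2} = - \frac{3}{2} - \frac{1}{2 \left(1 + \sqrt{6}\right)} \approx -1.6449$)
$u{\left(T \right)} = - \frac{28}{45} + \frac{\sqrt{6}}{90}$ ($u{\left(T \right)} = - \frac{\left(- \frac{7}{5} - \frac{\sqrt{6}}{10}\right) + 7}{9} = - \frac{\frac{28}{5} - \frac{\sqrt{6}}{10}}{9} = - \frac{28}{45} + \frac{\sqrt{6}}{90}$)
$\left(68 + 23\right) u{\left(-6 \right)} = \left(68 + 23\right) \left(- \frac{28}{45} + \frac{\sqrt{6}}{90}\right) = 91 \left(- \frac{28}{45} + \frac{\sqrt{6}}{90}\right) = - \frac{2548}{45} + \frac{91 \sqrt{6}}{90}$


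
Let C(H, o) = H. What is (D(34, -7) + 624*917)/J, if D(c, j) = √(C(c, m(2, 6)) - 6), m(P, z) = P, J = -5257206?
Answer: -95368/876201 - √7/2628603 ≈ -0.10884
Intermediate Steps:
D(c, j) = √(-6 + c) (D(c, j) = √(c - 6) = √(-6 + c))
(D(34, -7) + 624*917)/J = (√(-6 + 34) + 624*917)/(-5257206) = (√28 + 572208)*(-1/5257206) = (2*√7 + 572208)*(-1/5257206) = (572208 + 2*√7)*(-1/5257206) = -95368/876201 - √7/2628603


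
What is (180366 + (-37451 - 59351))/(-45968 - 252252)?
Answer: -1607/5735 ≈ -0.28021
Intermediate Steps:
(180366 + (-37451 - 59351))/(-45968 - 252252) = (180366 - 96802)/(-298220) = 83564*(-1/298220) = -1607/5735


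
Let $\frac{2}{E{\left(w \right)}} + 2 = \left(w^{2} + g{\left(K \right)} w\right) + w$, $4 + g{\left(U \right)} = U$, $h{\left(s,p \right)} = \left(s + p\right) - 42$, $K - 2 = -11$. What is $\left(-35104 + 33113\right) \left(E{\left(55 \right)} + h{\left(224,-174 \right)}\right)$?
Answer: $- \frac{37641846}{2363} \approx -15930.0$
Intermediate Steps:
$K = -9$ ($K = 2 - 11 = -9$)
$h{\left(s,p \right)} = -42 + p + s$ ($h{\left(s,p \right)} = \left(p + s\right) - 42 = -42 + p + s$)
$g{\left(U \right)} = -4 + U$
$E{\left(w \right)} = \frac{2}{-2 + w^{2} - 12 w}$ ($E{\left(w \right)} = \frac{2}{-2 + \left(\left(w^{2} + \left(-4 - 9\right) w\right) + w\right)} = \frac{2}{-2 + \left(\left(w^{2} - 13 w\right) + w\right)} = \frac{2}{-2 + \left(w^{2} - 12 w\right)} = \frac{2}{-2 + w^{2} - 12 w}$)
$\left(-35104 + 33113\right) \left(E{\left(55 \right)} + h{\left(224,-174 \right)}\right) = \left(-35104 + 33113\right) \left(\frac{2}{-2 + 55^{2} - 660} - -8\right) = - 1991 \left(\frac{2}{-2 + 3025 - 660} + 8\right) = - 1991 \left(\frac{2}{2363} + 8\right) = \left(-1991\right) \frac{18906}{2363} = - \frac{37641846}{2363}$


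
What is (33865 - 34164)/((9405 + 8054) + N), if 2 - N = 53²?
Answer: -299/14652 ≈ -0.020407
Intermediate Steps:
N = -2807 (N = 2 - 1*53² = 2 - 1*2809 = 2 - 2809 = -2807)
(33865 - 34164)/((9405 + 8054) + N) = (33865 - 34164)/((9405 + 8054) - 2807) = -299/(17459 - 2807) = -299/14652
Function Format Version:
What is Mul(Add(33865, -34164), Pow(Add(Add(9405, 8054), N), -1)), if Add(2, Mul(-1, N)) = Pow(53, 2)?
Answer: Rational(-299, 14652) ≈ -0.020407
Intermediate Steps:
N = -2807 (N = Add(2, Mul(-1, Pow(53, 2))) = Add(2, Mul(-1, 2809)) = Add(2, -2809) = -2807)
Mul(Add(33865, -34164), Pow(Add(Add(9405, 8054), N), -1)) = Mul(Add(33865, -34164), Pow(Add(Add(9405, 8054), -2807), -1)) = Mul(-299, Pow(Add(17459, -2807), -1)) = Mul(-299, Pow(14652, -1)) = Mul(-299, Rational(1, 14652)) = Rational(-299, 14652)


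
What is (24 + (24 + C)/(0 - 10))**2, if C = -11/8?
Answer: 3024121/6400 ≈ 472.52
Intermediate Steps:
C = -11/8 (C = -11*1/8 = -11/8 ≈ -1.3750)
(24 + (24 + C)/(0 - 10))**2 = (24 + (24 - 11/8)/(0 - 10))**2 = (24 + (181/8)/(-10))**2 = (24 + (181/8)*(-1/10))**2 = (24 - 181/80)**2 = (1739/80)**2 = 3024121/6400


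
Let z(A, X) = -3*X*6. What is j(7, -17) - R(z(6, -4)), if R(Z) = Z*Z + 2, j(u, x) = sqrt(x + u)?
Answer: -5186 + I*sqrt(10) ≈ -5186.0 + 3.1623*I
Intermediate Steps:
z(A, X) = -18*X
j(u, x) = sqrt(u + x)
R(Z) = 2 + Z**2 (R(Z) = Z**2 + 2 = 2 + Z**2)
j(7, -17) - R(z(6, -4)) = sqrt(7 - 17) - (2 + (-18*(-4))**2) = sqrt(-10) - (2 + 72**2) = I*sqrt(10) - (2 + 5184) = I*sqrt(10) - 1*5186 = I*sqrt(10) - 5186 = -5186 + I*sqrt(10)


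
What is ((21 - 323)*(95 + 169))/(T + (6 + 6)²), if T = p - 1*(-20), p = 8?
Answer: -19932/43 ≈ -463.53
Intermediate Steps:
T = 28 (T = 8 - 1*(-20) = 8 + 20 = 28)
((21 - 323)*(95 + 169))/(T + (6 + 6)²) = ((21 - 323)*(95 + 169))/(28 + (6 + 6)²) = (-302*264)/(28 + 12²) = -79728/(28 + 144) = -79728/172 = (1/172)*(-79728) = -19932/43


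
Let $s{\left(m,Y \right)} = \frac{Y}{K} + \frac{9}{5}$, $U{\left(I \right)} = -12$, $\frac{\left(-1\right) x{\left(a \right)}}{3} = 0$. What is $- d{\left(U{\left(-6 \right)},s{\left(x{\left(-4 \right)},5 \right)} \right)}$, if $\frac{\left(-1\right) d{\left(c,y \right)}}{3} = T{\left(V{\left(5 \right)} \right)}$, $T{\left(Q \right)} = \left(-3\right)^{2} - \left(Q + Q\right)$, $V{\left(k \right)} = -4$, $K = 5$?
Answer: $51$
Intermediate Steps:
$x{\left(a \right)} = 0$ ($x{\left(a \right)} = \left(-3\right) 0 = 0$)
$s{\left(m,Y \right)} = \frac{9}{5} + \frac{Y}{5}$ ($s{\left(m,Y \right)} = \frac{Y}{5} + \frac{9}{5} = \frac{9}{5} + \frac{Y}{5}$)
$T{\left(Q \right)} = 9 - 2 Q$
$d{\left(c,y \right)} = -51$ ($d{\left(c,y \right)} = - 3 \left(9 - -8\right) = - 3 \left(9 + 8\right) = \left(-3\right) 17 = -51$)
$- d{\left(U{\left(-6 \right)},s{\left(x{\left(-4 \right)},5 \right)} \right)} = \left(-1\right) \left(-51\right) = 51$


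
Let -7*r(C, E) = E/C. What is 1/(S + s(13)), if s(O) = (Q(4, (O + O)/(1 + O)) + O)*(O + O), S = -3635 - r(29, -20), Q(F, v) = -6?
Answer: -203/700979 ≈ -0.00028959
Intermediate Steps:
r(C, E) = -E/(7*C)
S = -737925/203 (S = -3635 - (-1)*(-20)/(7*29) = -3635 - 1*20/203 = -3635 - 20/203 = -737925/203 ≈ -3635.1)
s(O) = 2*O*(-6 + O) (s(O) = (-6 + O)*(O + O) = (-6 + O)*(2*O) = 2*O*(-6 + O))
1/(S + s(13)) = 1/(-737925/203 + 2*13*(-6 + 13)) = 1/(-737925/203 + 2*13*7) = 1/(-737925/203 + 182) = 1/(-700979/203) = -203/700979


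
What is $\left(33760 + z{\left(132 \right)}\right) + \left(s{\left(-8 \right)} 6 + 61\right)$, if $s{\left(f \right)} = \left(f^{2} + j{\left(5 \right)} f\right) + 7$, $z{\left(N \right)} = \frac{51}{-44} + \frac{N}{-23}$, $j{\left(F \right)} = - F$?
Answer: $\frac{34893863}{1012} \approx 34480.0$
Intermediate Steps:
$z{\left(N \right)} = - \frac{51}{44} - \frac{N}{23}$ ($z{\left(N \right)} = 51 \left(- \frac{1}{44}\right) + N \left(- \frac{1}{23}\right) = - \frac{51}{44} - \frac{N}{23}$)
$s{\left(f \right)} = 7 + f^{2} - 5 f$ ($s{\left(f \right)} = \left(f^{2} + \left(-1\right) 5 f\right) + 7 = \left(f^{2} - 5 f\right) + 7 = 7 + f^{2} - 5 f$)
$\left(33760 + z{\left(132 \right)}\right) + \left(s{\left(-8 \right)} 6 + 61\right) = \left(33760 - \frac{6981}{1012}\right) + \left(\left(7 + \left(-8\right)^{2} - -40\right) 6 + 61\right) = \left(33760 - \frac{6981}{1012}\right) + \left(\left(7 + 64 + 40\right) 6 + 61\right) = \left(33760 - \frac{6981}{1012}\right) + \left(111 \cdot 6 + 61\right) = \frac{34158139}{1012} + \left(666 + 61\right) = \frac{34158139}{1012} + 727 = \frac{34893863}{1012}$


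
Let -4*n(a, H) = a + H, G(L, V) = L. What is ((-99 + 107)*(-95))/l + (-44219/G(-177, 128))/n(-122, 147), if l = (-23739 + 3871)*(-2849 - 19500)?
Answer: -19634560403858/491208112275 ≈ -39.972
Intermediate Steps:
n(a, H) = -H/4 - a/4 (n(a, H) = -(a + H)/4 = -(H + a)/4 = -H/4 - a/4)
l = 444029932 (l = -19868*(-22349) = 444029932)
((-99 + 107)*(-95))/l + (-44219/G(-177, 128))/n(-122, 147) = ((-99 + 107)*(-95))/444029932 + (-44219/(-177))/(-¼*147 - ¼*(-122)) = (8*(-95))*(1/444029932) + (-44219*(-1/177))/(-147/4 + 61/2) = -760*1/444029932 + 44219/(177*(-25/4)) = -190/111007483 + (44219/177)*(-4/25) = -190/111007483 - 176876/4425 = -19634560403858/491208112275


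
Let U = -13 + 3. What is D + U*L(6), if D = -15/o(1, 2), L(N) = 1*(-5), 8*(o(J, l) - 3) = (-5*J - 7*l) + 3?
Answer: 35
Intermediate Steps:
o(J, l) = 27/8 - 7*l/8 - 5*J/8 (o(J, l) = 3 + ((-5*J - 7*l) + 3)/8 = 3 + ((-7*l - 5*J) + 3)/8 = 3 + (3 - 7*l - 5*J)/8 = 3 + (3/8 - 7*l/8 - 5*J/8) = 27/8 - 7*l/8 - 5*J/8)
L(N) = -5
D = -15 (D = -15/(27/8 - 7/8*2 - 5/8*1) = -15/(27/8 - 7/4 - 5/8) = -15/1 = -15*1 = -15)
U = -10
D + U*L(6) = -15 - 10*(-5) = -15 + 50 = 35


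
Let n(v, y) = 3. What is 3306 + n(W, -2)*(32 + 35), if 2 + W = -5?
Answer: 3507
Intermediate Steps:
W = -7 (W = -2 - 5 = -7)
3306 + n(W, -2)*(32 + 35) = 3306 + 3*(32 + 35) = 3306 + 3*67 = 3306 + 201 = 3507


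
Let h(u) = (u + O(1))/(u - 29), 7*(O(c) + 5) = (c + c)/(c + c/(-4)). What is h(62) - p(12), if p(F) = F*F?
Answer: -98587/693 ≈ -142.26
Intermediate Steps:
p(F) = F²
O(c) = -97/21 (O(c) = -5 + ((c + c)/(c + c/(-4)))/7 = -5 + ((2*c)/(c + c*(-¼)))/7 = -5 + ((2*c)/(c - c/4))/7 = -5 + ((2*c)/((3*c/4)))/7 = -5 + ((2*c)*(4/(3*c)))/7 = -5 + (⅐)*(8/3) = -5 + 8/21 = -97/21)
h(u) = (-97/21 + u)/(-29 + u) (h(u) = (u - 97/21)/(u - 29) = (-97/21 + u)/(-29 + u))
h(62) - p(12) = (-97/21 + 62)/(-29 + 62) - 1*12² = (1205/21)/33 - 1*144 = (1/33)*(1205/21) - 144 = 1205/693 - 144 = -98587/693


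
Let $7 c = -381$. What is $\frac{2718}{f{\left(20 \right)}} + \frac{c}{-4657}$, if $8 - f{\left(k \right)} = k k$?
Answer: $- \frac{6318195}{912772} \approx -6.922$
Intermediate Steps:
$c = - \frac{381}{7}$ ($c = \frac{1}{7} \left(-381\right) = - \frac{381}{7} \approx -54.429$)
$f{\left(k \right)} = 8 - k^{2}$ ($f{\left(k \right)} = 8 - k k = 8 - k^{2}$)
$\frac{2718}{f{\left(20 \right)}} + \frac{c}{-4657} = \frac{2718}{8 - 20^{2}} - \frac{381}{7 \left(-4657\right)} = \frac{2718}{8 - 400} - - \frac{381}{32599} = \frac{2718}{8 - 400} + \frac{381}{32599} = \frac{2718}{-392} + \frac{381}{32599} = 2718 \left(- \frac{1}{392}\right) + \frac{381}{32599} = - \frac{1359}{196} + \frac{381}{32599} = - \frac{6318195}{912772}$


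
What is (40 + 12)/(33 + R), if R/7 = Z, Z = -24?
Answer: -52/135 ≈ -0.38519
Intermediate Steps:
R = -168 (R = 7*(-24) = -168)
(40 + 12)/(33 + R) = (40 + 12)/(33 - 168) = 52/(-135) = -1/135*52 = -52/135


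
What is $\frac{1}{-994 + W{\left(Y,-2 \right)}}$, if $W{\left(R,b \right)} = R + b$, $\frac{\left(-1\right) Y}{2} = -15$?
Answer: $- \frac{1}{966} \approx -0.0010352$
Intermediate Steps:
$Y = 30$ ($Y = \left(-2\right) \left(-15\right) = 30$)
$\frac{1}{-994 + W{\left(Y,-2 \right)}} = \frac{1}{-994 + \left(30 - 2\right)} = \frac{1}{-994 + 28} = \frac{1}{-966} = - \frac{1}{966}$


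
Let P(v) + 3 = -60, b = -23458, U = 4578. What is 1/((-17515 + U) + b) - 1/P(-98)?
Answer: 36332/2292885 ≈ 0.015846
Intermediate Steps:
P(v) = -63 (P(v) = -3 - 60 = -63)
1/((-17515 + U) + b) - 1/P(-98) = 1/((-17515 + 4578) - 23458) - 1/(-63) = 1/(-12937 - 23458) - 1*(-1/63) = 1/(-36395) + 1/63 = -1/36395 + 1/63 = 36332/2292885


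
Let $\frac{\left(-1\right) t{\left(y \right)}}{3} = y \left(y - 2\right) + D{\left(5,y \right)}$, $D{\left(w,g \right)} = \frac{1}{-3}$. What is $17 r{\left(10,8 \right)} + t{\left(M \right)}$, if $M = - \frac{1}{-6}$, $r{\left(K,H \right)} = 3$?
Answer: $\frac{635}{12} \approx 52.917$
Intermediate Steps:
$D{\left(w,g \right)} = - \frac{1}{3}$
$M = \frac{1}{6}$ ($M = \left(-1\right) \left(- \frac{1}{6}\right) = \frac{1}{6} \approx 0.16667$)
$t{\left(y \right)} = 1 - 3 y \left(-2 + y\right)$ ($t{\left(y \right)} = - 3 \left(y \left(y - 2\right) - \frac{1}{3}\right) = - 3 \left(y \left(-2 + y\right) - \frac{1}{3}\right) = - 3 \left(- \frac{1}{3} + y \left(-2 + y\right)\right) = 1 - 3 y \left(-2 + y\right)$)
$17 r{\left(10,8 \right)} + t{\left(M \right)} = 17 \cdot 3 + \left(1 - \frac{3}{36} + 6 \cdot \frac{1}{6}\right) = 51 + \left(1 - \frac{1}{12} + 1\right) = 51 + \frac{23}{12} = \frac{635}{12}$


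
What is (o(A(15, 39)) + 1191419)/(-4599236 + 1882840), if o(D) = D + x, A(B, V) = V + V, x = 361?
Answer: -595929/1358198 ≈ -0.43876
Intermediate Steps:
A(B, V) = 2*V
o(D) = 361 + D (o(D) = D + 361 = 361 + D)
(o(A(15, 39)) + 1191419)/(-4599236 + 1882840) = ((361 + 2*39) + 1191419)/(-4599236 + 1882840) = ((361 + 78) + 1191419)/(-2716396) = (439 + 1191419)*(-1/2716396) = 1191858*(-1/2716396) = -595929/1358198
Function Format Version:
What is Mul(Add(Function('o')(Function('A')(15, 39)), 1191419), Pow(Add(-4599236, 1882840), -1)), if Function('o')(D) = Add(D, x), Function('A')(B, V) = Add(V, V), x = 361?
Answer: Rational(-595929, 1358198) ≈ -0.43876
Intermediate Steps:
Function('A')(B, V) = Mul(2, V)
Function('o')(D) = Add(361, D) (Function('o')(D) = Add(D, 361) = Add(361, D))
Mul(Add(Function('o')(Function('A')(15, 39)), 1191419), Pow(Add(-4599236, 1882840), -1)) = Mul(Add(Add(361, Mul(2, 39)), 1191419), Pow(Add(-4599236, 1882840), -1)) = Mul(Add(Add(361, 78), 1191419), Pow(-2716396, -1)) = Mul(Add(439, 1191419), Rational(-1, 2716396)) = Mul(1191858, Rational(-1, 2716396)) = Rational(-595929, 1358198)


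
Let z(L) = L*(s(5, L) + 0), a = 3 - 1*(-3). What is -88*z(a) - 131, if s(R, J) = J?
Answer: -3299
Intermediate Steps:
a = 6 (a = 3 + 3 = 6)
z(L) = L² (z(L) = L*(L + 0) = L*L = L²)
-88*z(a) - 131 = -88*6² - 131 = -88*36 - 131 = -3168 - 131 = -3299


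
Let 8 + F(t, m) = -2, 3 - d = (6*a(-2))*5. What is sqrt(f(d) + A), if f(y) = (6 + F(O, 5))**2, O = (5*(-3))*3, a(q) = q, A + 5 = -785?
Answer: 3*I*sqrt(86) ≈ 27.821*I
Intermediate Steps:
A = -790 (A = -5 - 785 = -790)
O = -45 (O = -15*3 = -45)
d = 63 (d = 3 - 6*(-2)*5 = 3 - (-12)*5 = 3 - 1*(-60) = 3 + 60 = 63)
F(t, m) = -10 (F(t, m) = -8 - 2 = -10)
f(y) = 16 (f(y) = (6 - 10)**2 = (-4)**2 = 16)
sqrt(f(d) + A) = sqrt(16 - 790) = sqrt(-774) = 3*I*sqrt(86)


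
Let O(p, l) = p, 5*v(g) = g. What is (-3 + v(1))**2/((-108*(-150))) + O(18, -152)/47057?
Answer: 4128293/4764521250 ≈ 0.00086647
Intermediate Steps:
v(g) = g/5
(-3 + v(1))**2/((-108*(-150))) + O(18, -152)/47057 = (-3 + (1/5)*1)**2/((-108*(-150))) + 18/47057 = (-3 + 1/5)**2/16200 + 18*(1/47057) = (-14/5)**2*(1/16200) + 18/47057 = (196/25)*(1/16200) + 18/47057 = 49/101250 + 18/47057 = 4128293/4764521250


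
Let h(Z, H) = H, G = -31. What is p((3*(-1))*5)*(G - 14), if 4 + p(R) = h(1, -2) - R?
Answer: -405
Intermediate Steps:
p(R) = -6 - R (p(R) = -4 + (-2 - R) = -6 - R)
p((3*(-1))*5)*(G - 14) = (-6 - 3*(-1)*5)*(-31 - 14) = (-6 - (-3)*5)*(-45) = (-6 - 1*(-15))*(-45) = (-6 + 15)*(-45) = 9*(-45) = -405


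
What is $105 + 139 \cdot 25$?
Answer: $3580$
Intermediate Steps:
$105 + 139 \cdot 25 = 105 + 3475 = 3580$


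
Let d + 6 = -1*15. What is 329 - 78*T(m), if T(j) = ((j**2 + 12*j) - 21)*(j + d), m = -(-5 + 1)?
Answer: 57347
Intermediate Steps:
d = -21 (d = -6 - 1*15 = -6 - 15 = -21)
m = 4 (m = -1*(-4) = 4)
T(j) = (-21 + j)*(-21 + j**2 + 12*j) (T(j) = ((j**2 + 12*j) - 21)*(j - 21) = (-21 + j**2 + 12*j)*(-21 + j) = (-21 + j)*(-21 + j**2 + 12*j))
329 - 78*T(m) = 329 - 78*(441 + 4**3 - 273*4 - 9*4**2) = 329 - 78*(441 + 64 - 1092 - 9*16) = 329 - 78*(441 + 64 - 1092 - 144) = 329 - 78*(-731) = 329 + 57018 = 57347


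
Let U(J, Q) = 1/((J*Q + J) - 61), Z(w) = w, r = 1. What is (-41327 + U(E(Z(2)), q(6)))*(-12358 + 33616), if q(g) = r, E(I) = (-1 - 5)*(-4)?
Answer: -11420903016/13 ≈ -8.7853e+8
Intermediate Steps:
E(I) = 24 (E(I) = -6*(-4) = 24)
q(g) = 1
U(J, Q) = 1/(-61 + J + J*Q) (U(J, Q) = 1/((J + J*Q) - 61) = 1/(-61 + J + J*Q))
(-41327 + U(E(Z(2)), q(6)))*(-12358 + 33616) = (-41327 + 1/(-61 + 24 + 24*1))*(-12358 + 33616) = (-41327 + 1/(-61 + 24 + 24))*21258 = (-41327 + 1/(-13))*21258 = (-41327 - 1/13)*21258 = -537252/13*21258 = -11420903016/13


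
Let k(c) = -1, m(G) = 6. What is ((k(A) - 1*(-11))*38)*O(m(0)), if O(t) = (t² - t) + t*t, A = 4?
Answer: 25080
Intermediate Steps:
O(t) = -t + 2*t² (O(t) = (t² - t) + t² = -t + 2*t²)
((k(A) - 1*(-11))*38)*O(m(0)) = ((-1 - 1*(-11))*38)*(6*(-1 + 2*6)) = ((-1 + 11)*38)*(6*(-1 + 12)) = (10*38)*(6*11) = 380*66 = 25080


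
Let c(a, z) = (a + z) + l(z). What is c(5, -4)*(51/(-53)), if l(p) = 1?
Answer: -102/53 ≈ -1.9245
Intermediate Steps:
c(a, z) = 1 + a + z (c(a, z) = (a + z) + 1 = 1 + a + z)
c(5, -4)*(51/(-53)) = (1 + 5 - 4)*(51/(-53)) = 2*(51*(-1/53)) = 2*(-51/53) = -102/53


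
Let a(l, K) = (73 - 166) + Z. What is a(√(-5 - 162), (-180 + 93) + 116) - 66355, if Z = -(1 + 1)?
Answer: -66450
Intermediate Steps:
Z = -2 (Z = -1*2 = -2)
a(l, K) = -95 (a(l, K) = (73 - 166) - 2 = -93 - 2 = -95)
a(√(-5 - 162), (-180 + 93) + 116) - 66355 = -95 - 66355 = -66450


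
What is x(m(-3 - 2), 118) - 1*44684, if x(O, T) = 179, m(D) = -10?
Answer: -44505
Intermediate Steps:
x(m(-3 - 2), 118) - 1*44684 = 179 - 1*44684 = 179 - 44684 = -44505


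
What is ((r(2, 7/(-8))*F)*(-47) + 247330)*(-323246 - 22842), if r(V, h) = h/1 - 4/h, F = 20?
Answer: -590767889900/7 ≈ -8.4395e+10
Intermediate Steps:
r(V, h) = h - 4/h (r(V, h) = h*1 - 4/h = h - 4/h)
((r(2, 7/(-8))*F)*(-47) + 247330)*(-323246 - 22842) = (((7/(-8) - 4/(7/(-8)))*20)*(-47) + 247330)*(-323246 - 22842) = (((7*(-⅛) - 4/(7*(-⅛)))*20)*(-47) + 247330)*(-346088) = (((-7/8 - 4/(-7/8))*20)*(-47) + 247330)*(-346088) = (((-7/8 - 4*(-8/7))*20)*(-47) + 247330)*(-346088) = (((-7/8 + 32/7)*20)*(-47) + 247330)*(-346088) = (((207/56)*20)*(-47) + 247330)*(-346088) = ((1035/14)*(-47) + 247330)*(-346088) = (-48645/14 + 247330)*(-346088) = (3413975/14)*(-346088) = -590767889900/7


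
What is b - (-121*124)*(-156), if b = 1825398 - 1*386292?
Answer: -901518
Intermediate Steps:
b = 1439106 (b = 1825398 - 386292 = 1439106)
b - (-121*124)*(-156) = 1439106 - (-121*124)*(-156) = 1439106 - (-15004)*(-156) = 1439106 - 1*2340624 = 1439106 - 2340624 = -901518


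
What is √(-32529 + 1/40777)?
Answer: 26*I*√661255334/3707 ≈ 180.36*I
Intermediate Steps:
√(-32529 + 1/40777) = √(-1326435032/40777) = 26*I*√661255334/3707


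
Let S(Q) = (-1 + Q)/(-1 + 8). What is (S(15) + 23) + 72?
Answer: 97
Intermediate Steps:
S(Q) = -1/7 + Q/7 (S(Q) = (-1 + Q)/7 = (-1 + Q)*(1/7) = -1/7 + Q/7)
(S(15) + 23) + 72 = ((-1/7 + (1/7)*15) + 23) + 72 = ((-1/7 + 15/7) + 23) + 72 = (2 + 23) + 72 = 25 + 72 = 97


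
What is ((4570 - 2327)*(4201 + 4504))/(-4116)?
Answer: -19525315/4116 ≈ -4743.8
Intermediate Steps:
((4570 - 2327)*(4201 + 4504))/(-4116) = (2243*8705)*(-1/4116) = 19525315*(-1/4116) = -19525315/4116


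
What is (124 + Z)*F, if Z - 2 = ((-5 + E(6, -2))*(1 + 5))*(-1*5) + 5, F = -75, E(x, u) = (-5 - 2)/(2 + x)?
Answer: -92175/4 ≈ -23044.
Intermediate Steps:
E(x, u) = -7/(2 + x)
Z = 733/4 (Z = 2 + (((-5 - 7/(2 + 6))*(1 + 5))*(-1*5) + 5) = 2 + (((-5 - 7/8)*6)*(-5) + 5) = 2 + (-47/8*6*(-5) + 5) = 2 + (-141/4*(-5) + 5) = 2 + (705/4 + 5) = 2 + 725/4 = 733/4 ≈ 183.25)
(124 + Z)*F = (124 + 733/4)*(-75) = (1229/4)*(-75) = -92175/4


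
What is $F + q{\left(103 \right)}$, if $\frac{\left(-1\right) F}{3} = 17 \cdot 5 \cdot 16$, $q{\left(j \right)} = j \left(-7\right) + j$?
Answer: $-4698$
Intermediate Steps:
$q{\left(j \right)} = - 6 j$ ($q{\left(j \right)} = - 7 j + j = - 6 j$)
$F = -4080$ ($F = - 3 \cdot 17 \cdot 5 \cdot 16 = - 3 \cdot 85 \cdot 16 = \left(-3\right) 1360 = -4080$)
$F + q{\left(103 \right)} = -4080 - 618 = -4698$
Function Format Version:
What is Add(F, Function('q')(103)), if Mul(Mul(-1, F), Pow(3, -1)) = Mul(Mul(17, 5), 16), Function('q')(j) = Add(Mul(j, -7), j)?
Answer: -4698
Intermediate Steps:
Function('q')(j) = Mul(-6, j) (Function('q')(j) = Add(Mul(-7, j), j) = Mul(-6, j))
F = -4080 (F = Mul(-3, Mul(Mul(17, 5), 16)) = Mul(-3, Mul(85, 16)) = Mul(-3, 1360) = -4080)
Add(F, Function('q')(103)) = Add(-4080, Mul(-6, 103)) = Add(-4080, -618) = -4698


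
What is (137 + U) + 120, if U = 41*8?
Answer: 585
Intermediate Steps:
U = 328
(137 + U) + 120 = (137 + 328) + 120 = 465 + 120 = 585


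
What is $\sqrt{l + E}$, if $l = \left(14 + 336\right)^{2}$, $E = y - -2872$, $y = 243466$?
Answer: $3 \sqrt{40982} \approx 607.32$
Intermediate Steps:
$E = 246338$ ($E = 243466 - -2872 = 243466 + 2872 = 246338$)
$l = 122500$ ($l = 350^{2} = 122500$)
$\sqrt{l + E} = \sqrt{122500 + 246338} = \sqrt{368838} = 3 \sqrt{40982}$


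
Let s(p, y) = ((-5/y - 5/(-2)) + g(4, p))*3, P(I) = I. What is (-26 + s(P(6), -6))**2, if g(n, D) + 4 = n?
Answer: 256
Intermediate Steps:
g(n, D) = -4 + n
s(p, y) = 15/2 - 15/y (s(p, y) = ((-5/y - 5/(-2)) + (-4 + 4))*3 = ((-5/y - 5*(-1/2)) + 0)*3 = ((-5/y + 5/2) + 0)*3 = ((5/2 - 5/y) + 0)*3 = (5/2 - 5/y)*3 = 15/2 - 15/y)
(-26 + s(P(6), -6))**2 = (-26 + (15/2 - 15/(-6)))**2 = (-26 + (15/2 - 15*(-1/6)))**2 = (-26 + (15/2 + 5/2))**2 = (-26 + 10)**2 = (-16)**2 = 256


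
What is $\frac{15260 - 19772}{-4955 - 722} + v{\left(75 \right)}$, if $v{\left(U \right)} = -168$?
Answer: $- \frac{949224}{5677} \approx -167.21$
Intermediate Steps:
$\frac{15260 - 19772}{-4955 - 722} + v{\left(75 \right)} = \frac{15260 - 19772}{-4955 - 722} - 168 = - \frac{4512}{-5677} - 168 = \left(-4512\right) \left(- \frac{1}{5677}\right) - 168 = \frac{4512}{5677} - 168 = - \frac{949224}{5677}$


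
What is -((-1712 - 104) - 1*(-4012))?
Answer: -2196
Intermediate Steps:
-((-1712 - 104) - 1*(-4012)) = -(-1816 + 4012) = -1*2196 = -2196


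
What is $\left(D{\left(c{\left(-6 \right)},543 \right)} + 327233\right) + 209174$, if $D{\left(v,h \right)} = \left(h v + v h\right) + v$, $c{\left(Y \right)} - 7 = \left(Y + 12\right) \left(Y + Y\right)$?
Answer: $465752$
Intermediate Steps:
$c{\left(Y \right)} = 7 + 2 Y \left(12 + Y\right)$ ($c{\left(Y \right)} = 7 + \left(Y + 12\right) \left(Y + Y\right) = 7 + \left(12 + Y\right) 2 Y = 7 + 2 Y \left(12 + Y\right)$)
$D{\left(v,h \right)} = v + 2 h v$ ($D{\left(v,h \right)} = \left(h v + h v\right) + v = 2 h v + v = v + 2 h v$)
$\left(D{\left(c{\left(-6 \right)},543 \right)} + 327233\right) + 209174 = \left(\left(7 + 2 \left(-6\right)^{2} + 24 \left(-6\right)\right) \left(1 + 2 \cdot 543\right) + 327233\right) + 209174 = \left(\left(7 + 2 \cdot 36 - 144\right) \left(1 + 1086\right) + 327233\right) + 209174 = \left(\left(7 + 72 - 144\right) 1087 + 327233\right) + 209174 = \left(\left(-65\right) 1087 + 327233\right) + 209174 = \left(-70655 + 327233\right) + 209174 = 256578 + 209174 = 465752$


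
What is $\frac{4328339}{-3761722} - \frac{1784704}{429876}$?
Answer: $- \frac{2143552339063}{404268501618} \approx -5.3023$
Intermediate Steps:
$\frac{4328339}{-3761722} - \frac{1784704}{429876} = 4328339 \left(- \frac{1}{3761722}\right) - \frac{446176}{107469} = - \frac{4328339}{3761722} - \frac{446176}{107469} = - \frac{2143552339063}{404268501618}$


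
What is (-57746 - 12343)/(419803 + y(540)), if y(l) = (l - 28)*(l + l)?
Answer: -70089/972763 ≈ -0.072052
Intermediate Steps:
y(l) = 2*l*(-28 + l) (y(l) = (-28 + l)*(2*l) = 2*l*(-28 + l))
(-57746 - 12343)/(419803 + y(540)) = (-57746 - 12343)/(419803 + 2*540*(-28 + 540)) = -70089/(419803 + 2*540*512) = -70089/(419803 + 552960) = -70089/972763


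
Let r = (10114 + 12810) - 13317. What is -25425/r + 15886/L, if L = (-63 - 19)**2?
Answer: -9170449/32298734 ≈ -0.28393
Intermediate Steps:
L = 6724 (L = (-82)**2 = 6724)
r = 9607 (r = 22924 - 13317 = 9607)
-25425/r + 15886/L = -25425/9607 + 15886/6724 = -25425*1/9607 + 15886*(1/6724) = -25425/9607 + 7943/3362 = -9170449/32298734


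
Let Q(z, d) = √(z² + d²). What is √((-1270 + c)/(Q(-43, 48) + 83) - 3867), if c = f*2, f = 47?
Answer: √(-322137 - 3867*√4153)/√(83 + √4153) ≈ 62.249*I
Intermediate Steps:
Q(z, d) = √(d² + z²)
c = 94 (c = 47*2 = 94)
√((-1270 + c)/(Q(-43, 48) + 83) - 3867) = √((-1270 + 94)/(√(48² + (-43)²) + 83) - 3867) = √(-1176/(√(2304 + 1849) + 83) - 3867) = √(-1176/(√4153 + 83) - 3867) = √(-1176/(83 + √4153) - 3867) = √(-3867 - 1176/(83 + √4153))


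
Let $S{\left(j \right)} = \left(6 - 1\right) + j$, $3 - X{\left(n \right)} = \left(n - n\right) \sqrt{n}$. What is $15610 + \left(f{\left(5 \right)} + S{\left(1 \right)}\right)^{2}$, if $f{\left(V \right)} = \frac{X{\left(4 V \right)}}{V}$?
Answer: $\frac{391339}{25} \approx 15654.0$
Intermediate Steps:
$X{\left(n \right)} = 3$ ($X{\left(n \right)} = 3 - \left(n - n\right) \sqrt{n} = 3 - 0 \sqrt{n} = 3 - 0 = 3 + 0 = 3$)
$f{\left(V \right)} = \frac{3}{V}$
$S{\left(j \right)} = 5 + j$
$15610 + \left(f{\left(5 \right)} + S{\left(1 \right)}\right)^{2} = 15610 + \left(\frac{3}{5} + \left(5 + 1\right)\right)^{2} = 15610 + \left(3 \cdot \frac{1}{5} + 6\right)^{2} = 15610 + \left(\frac{3}{5} + 6\right)^{2} = 15610 + \left(\frac{33}{5}\right)^{2} = 15610 + \frac{1089}{25} = \frac{391339}{25}$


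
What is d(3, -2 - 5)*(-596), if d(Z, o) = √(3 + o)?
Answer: -1192*I ≈ -1192.0*I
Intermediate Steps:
d(3, -2 - 5)*(-596) = √(3 + (-2 - 5))*(-596) = √(3 - 7)*(-596) = √(-4)*(-596) = (2*I)*(-596) = -1192*I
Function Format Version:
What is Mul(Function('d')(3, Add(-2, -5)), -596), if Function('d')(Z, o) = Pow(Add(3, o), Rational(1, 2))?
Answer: Mul(-1192, I) ≈ Mul(-1192.0, I)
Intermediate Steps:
Mul(Function('d')(3, Add(-2, -5)), -596) = Mul(Pow(Add(3, Add(-2, -5)), Rational(1, 2)), -596) = Mul(Pow(Add(3, -7), Rational(1, 2)), -596) = Mul(Pow(-4, Rational(1, 2)), -596) = Mul(Mul(2, I), -596) = Mul(-1192, I)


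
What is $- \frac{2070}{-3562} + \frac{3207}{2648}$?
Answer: $\frac{8452347}{4716088} \approx 1.7922$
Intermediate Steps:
$- \frac{2070}{-3562} + \frac{3207}{2648} = \left(-2070\right) \left(- \frac{1}{3562}\right) + 3207 \cdot \frac{1}{2648} = \frac{1035}{1781} + \frac{3207}{2648} = \frac{8452347}{4716088}$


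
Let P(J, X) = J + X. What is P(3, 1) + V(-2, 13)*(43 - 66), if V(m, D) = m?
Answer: 50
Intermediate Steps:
P(3, 1) + V(-2, 13)*(43 - 66) = (3 + 1) - 2*(43 - 66) = 4 - 2*(-23) = 4 + 46 = 50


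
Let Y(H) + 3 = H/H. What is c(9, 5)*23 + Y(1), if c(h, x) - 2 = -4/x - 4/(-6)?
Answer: 614/15 ≈ 40.933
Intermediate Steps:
Y(H) = -2 (Y(H) = -3 + H/H = -3 + 1 = -2)
c(h, x) = 8/3 - 4/x (c(h, x) = 2 + (-4/x - 4/(-6)) = 2 + (-4/x - 4*(-1/6)) = 2 + (-4/x + 2/3) = 2 + (2/3 - 4/x) = 8/3 - 4/x)
c(9, 5)*23 + Y(1) = (8/3 - 4/5)*23 - 2 = (28/15)*23 - 2 = 644/15 - 2 = 614/15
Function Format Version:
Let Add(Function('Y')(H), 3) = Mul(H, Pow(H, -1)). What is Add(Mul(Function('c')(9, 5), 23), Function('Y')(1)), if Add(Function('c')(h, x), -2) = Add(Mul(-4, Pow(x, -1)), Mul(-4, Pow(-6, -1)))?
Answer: Rational(614, 15) ≈ 40.933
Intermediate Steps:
Function('Y')(H) = -2 (Function('Y')(H) = Add(-3, Mul(H, Pow(H, -1))) = Add(-3, 1) = -2)
Function('c')(h, x) = Add(Rational(8, 3), Mul(-4, Pow(x, -1))) (Function('c')(h, x) = Add(2, Add(Mul(-4, Pow(x, -1)), Mul(-4, Pow(-6, -1)))) = Add(2, Add(Mul(-4, Pow(x, -1)), Mul(-4, Rational(-1, 6)))) = Add(2, Add(Mul(-4, Pow(x, -1)), Rational(2, 3))) = Add(2, Add(Rational(2, 3), Mul(-4, Pow(x, -1)))) = Add(Rational(8, 3), Mul(-4, Pow(x, -1))))
Add(Mul(Function('c')(9, 5), 23), Function('Y')(1)) = Add(Mul(Add(Rational(8, 3), Mul(-4, Pow(5, -1))), 23), -2) = Add(Mul(Add(Rational(8, 3), Mul(-4, Rational(1, 5))), 23), -2) = Add(Mul(Add(Rational(8, 3), Rational(-4, 5)), 23), -2) = Add(Mul(Rational(28, 15), 23), -2) = Add(Rational(644, 15), -2) = Rational(614, 15)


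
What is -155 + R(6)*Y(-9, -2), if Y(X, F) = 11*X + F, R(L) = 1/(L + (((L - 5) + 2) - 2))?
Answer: -1186/7 ≈ -169.43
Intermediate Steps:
R(L) = 1/(-5 + 2*L) (R(L) = 1/(L + (((-5 + L) + 2) - 2)) = 1/(L + ((-3 + L) - 2)) = 1/(L + (-5 + L)) = 1/(-5 + 2*L))
Y(X, F) = F + 11*X
-155 + R(6)*Y(-9, -2) = -155 + (-2 + 11*(-9))/(-5 + 2*6) = -155 + (-2 - 99)/(-5 + 12) = -155 - 101/7 = -1186/7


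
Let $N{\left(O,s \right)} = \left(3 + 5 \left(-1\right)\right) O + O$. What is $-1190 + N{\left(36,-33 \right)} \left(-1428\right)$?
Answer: $50218$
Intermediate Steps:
$N{\left(O,s \right)} = - O$ ($N{\left(O,s \right)} = \left(3 - 5\right) O + O = - 2 O + O = - O$)
$-1190 + N{\left(36,-33 \right)} \left(-1428\right) = -1190 + \left(-1\right) 36 \left(-1428\right) = -1190 - -51408 = -1190 + 51408 = 50218$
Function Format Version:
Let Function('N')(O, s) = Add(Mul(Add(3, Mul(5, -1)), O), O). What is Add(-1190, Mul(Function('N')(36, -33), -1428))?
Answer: 50218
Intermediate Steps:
Function('N')(O, s) = Mul(-1, O) (Function('N')(O, s) = Add(Mul(Add(3, -5), O), O) = Add(Mul(-2, O), O) = Mul(-1, O))
Add(-1190, Mul(Function('N')(36, -33), -1428)) = Add(-1190, Mul(Mul(-1, 36), -1428)) = Add(-1190, Mul(-36, -1428)) = Add(-1190, 51408) = 50218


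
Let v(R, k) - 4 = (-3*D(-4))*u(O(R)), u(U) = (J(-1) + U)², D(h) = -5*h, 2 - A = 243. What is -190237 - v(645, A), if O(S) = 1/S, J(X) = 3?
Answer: -5261341751/27735 ≈ -1.8970e+5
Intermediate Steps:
A = -241 (A = 2 - 1*243 = 2 - 243 = -241)
u(U) = (3 + U)²
v(R, k) = 4 - 60*(3 + 1/R)² (v(R, k) = 4 + (-(-15)*(-4))*(3 + 1/R)² = 4 + (-3*20)*(3 + 1/R)² = 4 - 60*(3 + 1/R)²)
-190237 - v(645, A) = -190237 - (-536 - 360/645 - 60/645²) = -190237 - (-536 - 360*1/645 - 60*1/416025) = -190237 - (-536 - 24/43 - 4/27735) = -190237 - 1*(-14881444/27735) = -190237 + 14881444/27735 = -5261341751/27735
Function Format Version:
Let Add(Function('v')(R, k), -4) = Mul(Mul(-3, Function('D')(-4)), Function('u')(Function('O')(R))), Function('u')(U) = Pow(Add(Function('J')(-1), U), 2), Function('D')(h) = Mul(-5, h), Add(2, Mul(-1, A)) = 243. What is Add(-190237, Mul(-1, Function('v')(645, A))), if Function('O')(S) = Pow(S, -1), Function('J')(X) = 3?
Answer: Rational(-5261341751, 27735) ≈ -1.8970e+5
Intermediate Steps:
A = -241 (A = Add(2, Mul(-1, 243)) = Add(2, -243) = -241)
Function('u')(U) = Pow(Add(3, U), 2)
Function('v')(R, k) = Add(4, Mul(-60, Pow(Add(3, Pow(R, -1)), 2))) (Function('v')(R, k) = Add(4, Mul(Mul(-3, Mul(-5, -4)), Pow(Add(3, Pow(R, -1)), 2))) = Add(4, Mul(Mul(-3, 20), Pow(Add(3, Pow(R, -1)), 2))) = Add(4, Mul(-60, Pow(Add(3, Pow(R, -1)), 2))))
Add(-190237, Mul(-1, Function('v')(645, A))) = Add(-190237, Mul(-1, Add(-536, Mul(-360, Pow(645, -1)), Mul(-60, Pow(645, -2))))) = Add(-190237, Mul(-1, Add(-536, Mul(-360, Rational(1, 645)), Mul(-60, Rational(1, 416025))))) = Add(-190237, Mul(-1, Add(-536, Rational(-24, 43), Rational(-4, 27735)))) = Add(-190237, Mul(-1, Rational(-14881444, 27735))) = Add(-190237, Rational(14881444, 27735)) = Rational(-5261341751, 27735)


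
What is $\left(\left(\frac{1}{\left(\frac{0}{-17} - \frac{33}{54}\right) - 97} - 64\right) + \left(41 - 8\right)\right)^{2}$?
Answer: $\frac{2968615225}{3087049} \approx 961.63$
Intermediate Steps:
$\left(\left(\frac{1}{\left(\frac{0}{-17} - \frac{33}{54}\right) - 97} - 64\right) + \left(41 - 8\right)\right)^{2} = \left(\left(\frac{1}{\left(0 \left(- \frac{1}{17}\right) - \frac{11}{18}\right) - 97} - 64\right) + \left(41 - 8\right)\right)^{2} = \left(\left(\frac{1}{\left(0 - \frac{11}{18}\right) - 97} - 64\right) + 33\right)^{2} = \left(\left(\frac{1}{- \frac{11}{18} - 97} - 64\right) + 33\right)^{2} = \left(\left(\frac{1}{- \frac{1757}{18}} - 64\right) + 33\right)^{2} = \left(\left(- \frac{18}{1757} - 64\right) + 33\right)^{2} = \left(- \frac{112466}{1757} + 33\right)^{2} = \left(- \frac{54485}{1757}\right)^{2} = \frac{2968615225}{3087049}$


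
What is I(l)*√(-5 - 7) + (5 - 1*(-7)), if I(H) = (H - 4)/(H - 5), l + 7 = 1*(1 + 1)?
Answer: 12 + 9*I*√3/5 ≈ 12.0 + 3.1177*I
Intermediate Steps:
l = -5 (l = -7 + 1*(1 + 1) = -7 + 1*2 = -7 + 2 = -5)
I(H) = (-4 + H)/(-5 + H)
I(l)*√(-5 - 7) + (5 - 1*(-7)) = ((-4 - 5)/(-5 - 5))*√(-5 - 7) + (5 - 1*(-7)) = (-9/(-10))*√(-12) + (5 + 7) = (-⅒*(-9))*(2*I*√3) + 12 = 9*(2*I*√3)/10 + 12 = 9*I*√3/5 + 12 = 12 + 9*I*√3/5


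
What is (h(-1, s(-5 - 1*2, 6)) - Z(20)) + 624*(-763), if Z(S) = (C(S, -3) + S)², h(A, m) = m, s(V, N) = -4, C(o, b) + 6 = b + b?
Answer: -476180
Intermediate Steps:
C(o, b) = -6 + 2*b (C(o, b) = -6 + (b + b) = -6 + 2*b)
Z(S) = (-12 + S)² (Z(S) = ((-6 + 2*(-3)) + S)² = ((-6 - 6) + S)² = (-12 + S)²)
(h(-1, s(-5 - 1*2, 6)) - Z(20)) + 624*(-763) = (-4 - (-12 + 20)²) + 624*(-763) = (-4 - 1*8²) - 476112 = (-4 - 1*64) - 476112 = (-4 - 64) - 476112 = -68 - 476112 = -476180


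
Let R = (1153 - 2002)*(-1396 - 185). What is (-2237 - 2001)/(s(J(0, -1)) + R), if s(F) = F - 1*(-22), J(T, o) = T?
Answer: -4238/1342291 ≈ -0.0031573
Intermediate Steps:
R = 1342269 (R = -849*(-1581) = 1342269)
s(F) = 22 + F (s(F) = F + 22 = 22 + F)
(-2237 - 2001)/(s(J(0, -1)) + R) = (-2237 - 2001)/((22 + 0) + 1342269) = -4238/(22 + 1342269) = -4238/1342291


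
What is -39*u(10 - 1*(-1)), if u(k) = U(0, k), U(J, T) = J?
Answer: 0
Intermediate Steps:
u(k) = 0
-39*u(10 - 1*(-1)) = -39*0 = 0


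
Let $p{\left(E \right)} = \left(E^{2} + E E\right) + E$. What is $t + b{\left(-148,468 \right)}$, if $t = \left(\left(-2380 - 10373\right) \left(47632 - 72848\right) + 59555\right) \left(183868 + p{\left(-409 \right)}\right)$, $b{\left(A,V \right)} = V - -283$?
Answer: $166615861578014$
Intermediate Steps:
$p{\left(E \right)} = E + 2 E^{2}$ ($p{\left(E \right)} = \left(E^{2} + E^{2}\right) + E = 2 E^{2} + E = E + 2 E^{2}$)
$b{\left(A,V \right)} = 283 + V$ ($b{\left(A,V \right)} = V + 283 = 283 + V$)
$t = 166615861577263$ ($t = \left(\left(-2380 - 10373\right) \left(47632 - 72848\right) + 59555\right) \left(183868 - 409 \left(1 + 2 \left(-409\right)\right)\right) = \left(\left(-12753\right) \left(-25216\right) + 59555\right) \left(183868 - 409 \left(1 - 818\right)\right) = \left(321579648 + 59555\right) \left(183868 - -334153\right) = 321639203 \left(183868 + 334153\right) = 321639203 \cdot 518021 = 166615861577263$)
$t + b{\left(-148,468 \right)} = 166615861577263 + \left(283 + 468\right) = 166615861577263 + 751 = 166615861578014$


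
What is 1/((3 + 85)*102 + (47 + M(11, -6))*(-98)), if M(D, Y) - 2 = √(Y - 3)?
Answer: 2087/8754356 + 147*I/8754356 ≈ 0.0002384 + 1.6792e-5*I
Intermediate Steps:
M(D, Y) = 2 + √(-3 + Y) (M(D, Y) = 2 + √(Y - 3) = 2 + √(-3 + Y))
1/((3 + 85)*102 + (47 + M(11, -6))*(-98)) = 1/((3 + 85)*102 + (47 + (2 + √(-3 - 6)))*(-98)) = 1/(88*102 + (47 + (2 + √(-9)))*(-98)) = 1/(8976 + (47 + (2 + 3*I))*(-98)) = 1/(8976 + (49 + 3*I)*(-98)) = 1/(8976 + (-4802 - 294*I)) = 1/(4174 - 294*I) = (4174 + 294*I)/17508712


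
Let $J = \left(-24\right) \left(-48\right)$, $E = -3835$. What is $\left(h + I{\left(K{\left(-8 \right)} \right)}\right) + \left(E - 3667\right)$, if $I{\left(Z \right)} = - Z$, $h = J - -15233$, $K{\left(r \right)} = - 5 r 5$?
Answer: $8683$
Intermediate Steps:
$J = 1152$
$K{\left(r \right)} = - 25 r$
$h = 16385$ ($h = 1152 - -15233 = 1152 + 15233 = 16385$)
$\left(h + I{\left(K{\left(-8 \right)} \right)}\right) + \left(E - 3667\right) = \left(16385 - \left(-25\right) \left(-8\right)\right) - 7502 = \left(16385 - 200\right) - 7502 = 16185 - 7502 = 8683$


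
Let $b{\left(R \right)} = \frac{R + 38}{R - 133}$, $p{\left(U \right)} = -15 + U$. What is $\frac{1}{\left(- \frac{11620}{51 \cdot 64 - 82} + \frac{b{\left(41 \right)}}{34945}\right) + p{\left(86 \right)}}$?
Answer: $\frac{5114969540}{344483910251} \approx 0.014848$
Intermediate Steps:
$b{\left(R \right)} = \frac{38 + R}{-133 + R}$
$\frac{1}{\left(- \frac{11620}{51 \cdot 64 - 82} + \frac{b{\left(41 \right)}}{34945}\right) + p{\left(86 \right)}} = \frac{1}{\left(- \frac{11620}{51 \cdot 64 - 82} + \frac{\frac{1}{-133 + 41} \left(38 + 41\right)}{34945}\right) + \left(-15 + 86\right)} = \frac{1}{\left(- \frac{11620}{3264 - 82} + \frac{1}{-92} \cdot 79 \cdot \frac{1}{34945}\right) + 71} = \frac{1}{\left(- \frac{11620}{3182} + \left(- \frac{1}{92}\right) 79 \cdot \frac{1}{34945}\right) + 71} = \frac{1}{\left(\left(-11620\right) \frac{1}{3182} - \frac{79}{3214940}\right) + 71} = \frac{1}{\left(- \frac{5810}{1591} - \frac{79}{3214940}\right) + 71} = \frac{1}{- \frac{18678927089}{5114969540} + 71} = \frac{1}{\frac{344483910251}{5114969540}} = \frac{5114969540}{344483910251}$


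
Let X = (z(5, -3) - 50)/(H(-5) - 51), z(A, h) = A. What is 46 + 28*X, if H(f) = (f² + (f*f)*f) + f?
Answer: 703/13 ≈ 54.077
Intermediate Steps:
H(f) = f + f² + f³ (H(f) = (f² + f²*f) + f = (f² + f³) + f = f + f² + f³)
X = 15/52 (X = (5 - 50)/(-5*(1 - 5 + (-5)²) - 51) = -45/(-5*(1 - 5 + 25) - 51) = -45/(-5*21 - 51) = -45/(-105 - 51) = -45/(-156) = -45*(-1/156) = 15/52 ≈ 0.28846)
46 + 28*X = 46 + 28*(15/52) = 46 + 105/13 = 703/13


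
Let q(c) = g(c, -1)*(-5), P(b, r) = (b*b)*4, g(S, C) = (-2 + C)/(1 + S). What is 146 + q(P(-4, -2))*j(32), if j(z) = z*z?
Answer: 4970/13 ≈ 382.31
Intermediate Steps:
g(S, C) = (-2 + C)/(1 + S)
P(b, r) = 4*b**2 (P(b, r) = b**2*4 = 4*b**2)
j(z) = z**2
q(c) = 15/(1 + c) (q(c) = ((-2 - 1)/(1 + c))*(-5) = (-3/(1 + c))*(-5) = -3/(1 + c)*(-5) = 15/(1 + c))
146 + q(P(-4, -2))*j(32) = 146 + (15/(1 + 4*(-4)**2))*32**2 = 146 + (15/(1 + 4*16))*1024 = 146 + (15/(1 + 64))*1024 = 146 + (15/65)*1024 = 146 + (15*(1/65))*1024 = 146 + (3/13)*1024 = 146 + 3072/13 = 4970/13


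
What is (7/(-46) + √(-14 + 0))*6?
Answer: -21/23 + 6*I*√14 ≈ -0.91304 + 22.45*I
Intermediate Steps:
(7/(-46) + √(-14 + 0))*6 = (7*(-1/46) + √(-14))*6 = (-7/46 + I*√14)*6 = -21/23 + 6*I*√14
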